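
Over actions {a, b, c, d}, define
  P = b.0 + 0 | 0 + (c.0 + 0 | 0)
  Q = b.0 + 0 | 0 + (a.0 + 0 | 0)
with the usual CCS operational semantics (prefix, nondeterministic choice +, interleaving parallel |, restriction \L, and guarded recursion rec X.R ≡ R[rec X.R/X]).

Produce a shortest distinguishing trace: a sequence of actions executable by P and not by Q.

c

LTS(P): 2 reachable states
  m0 = b.0 + 0 | 0 + (c.0 + 0 | 0) ⊢ —b→ m1, —c→ m1
  m1 = 0 ⊢ stopped
LTS(Q): 2 reachable states
  n0 = b.0 + 0 | 0 + (a.0 + 0 | 0) ⊢ —a→ n1, —b→ n1
  n1 = 0 ⊢ stopped
Trace ⟨c⟩ through P, begin at {m0}:
  [1] c ⇒ {m1}
  P completes σ.
Trace ⟨c⟩ through Q, begin at {n0}:
  [1] c ⇒ ∅ (Q stuck)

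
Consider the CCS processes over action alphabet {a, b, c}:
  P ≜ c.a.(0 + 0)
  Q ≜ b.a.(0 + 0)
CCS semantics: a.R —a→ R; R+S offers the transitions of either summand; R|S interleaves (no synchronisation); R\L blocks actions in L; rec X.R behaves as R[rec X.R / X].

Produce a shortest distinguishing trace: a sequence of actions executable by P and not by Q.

c

Reachable graph of P (3 states):
  p0 = c.a.(0 + 0) | ··c··> p1
  p1 = a.(0 + 0) | ··a··> p2
  p2 = 0 + 0 | ∅
Reachable graph of Q (3 states):
  q0 = b.a.(0 + 0) | ··b··> q1
  q1 = a.(0 + 0) | ··a··> q2
  q2 = 0 + 0 | ∅
Executing c from P (initial set {p0}):
  after c @ step 1: {p1}
  — P admits the full trace.
Executing c from Q (initial set {q0}):
  after c @ step 1: ∅ (Q stuck)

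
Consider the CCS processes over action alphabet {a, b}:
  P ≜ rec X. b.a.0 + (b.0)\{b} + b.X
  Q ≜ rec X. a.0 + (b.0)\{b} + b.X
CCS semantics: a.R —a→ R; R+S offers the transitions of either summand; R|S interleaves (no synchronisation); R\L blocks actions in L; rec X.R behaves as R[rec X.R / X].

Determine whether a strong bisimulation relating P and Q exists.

LTS(P): 3 reachable states
  m0 = rec X. b.a.0 + (b.0)\{b} + b.X ⊢ —b→ m0, —b→ m1
  m1 = a.0 ⊢ —a→ m2
  m2 = 0 ⊢ ∅
LTS(Q): 2 reachable states
  n0 = rec X. a.0 + (b.0)\{b} + b.X ⊢ —a→ n1, —b→ n0
  n1 = 0 ⊢ ∅
Partition-refinement fixed point:
  B0 = {m0}
  B1 = {m1}
  B2 = {m2, n1}
  B3 = {n0}
m0 ∈ B0, n0 ∈ B3 → different blocks

NO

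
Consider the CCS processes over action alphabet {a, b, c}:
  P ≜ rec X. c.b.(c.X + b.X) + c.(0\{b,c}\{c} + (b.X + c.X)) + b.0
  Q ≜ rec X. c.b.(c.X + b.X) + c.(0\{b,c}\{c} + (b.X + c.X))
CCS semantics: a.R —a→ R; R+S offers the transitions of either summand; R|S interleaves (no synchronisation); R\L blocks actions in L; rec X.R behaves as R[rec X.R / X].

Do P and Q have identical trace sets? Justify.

traces(P) ≠ traces(Q) — witness ⟨b⟩

LTS(P): 5 reachable states
  s0 = rec X. c.b.(c.X + b.X) + c.(0\{b,c}\{c} + (b.X + c.X)) + b.0 | --b--▸ s1, --c--▸ s2, --c--▸ s3
  s1 = 0 | stopped
  s2 = 0\{b,c}\{c} + (b.(rec X. c.b.(c.X + b.X) + c.(0\{b,c}\{c} + (b.X + c.X)) + b.0) + c.(rec X. c.b.(c.X + b.X) + c.(0\{b,c}\{c} + (b.X + c.X)) + b.0)) | --b--▸ s0, --c--▸ s0
  s3 = b.(c.(rec X. c.b.(c.X + b.X) + c.(0\{b,c}\{c} + (b.X + c.X)) + b.0) + b.(rec X. c.b.(c.X + b.X) + c.(0\{b,c}\{c} + (b.X + c.X)) + b.0)) | --b--▸ s4
  s4 = c.(rec X. c.b.(c.X + b.X) + c.(0\{b,c}\{c} + (b.X + c.X)) + b.0) + b.(rec X. c.b.(c.X + b.X) + c.(0\{b,c}\{c} + (b.X + c.X)) + b.0) | --b--▸ s0, --c--▸ s0
LTS(Q): 4 reachable states
  t0 = rec X. c.b.(c.X + b.X) + c.(0\{b,c}\{c} + (b.X + c.X)) | --c--▸ t1, --c--▸ t2
  t1 = 0\{b,c}\{c} + (b.(rec X. c.b.(c.X + b.X) + c.(0\{b,c}\{c} + (b.X + c.X))) + c.(rec X. c.b.(c.X + b.X) + c.(0\{b,c}\{c} + (b.X + c.X)))) | --b--▸ t0, --c--▸ t0
  t2 = b.(c.(rec X. c.b.(c.X + b.X) + c.(0\{b,c}\{c} + (b.X + c.X))) + b.(rec X. c.b.(c.X + b.X) + c.(0\{b,c}\{c} + (b.X + c.X)))) | --b--▸ t3
  t3 = c.(rec X. c.b.(c.X + b.X) + c.(0\{b,c}\{c} + (b.X + c.X))) + b.(rec X. c.b.(c.X + b.X) + c.(0\{b,c}\{c} + (b.X + c.X))) | --b--▸ t0, --c--▸ t0
Executing b from P (initial set {s0}):
  after b @ step 1: {s1}
  ✓ P
Executing b from Q (initial set {t0}):
  after b @ step 1: ∅  — Q cannot continue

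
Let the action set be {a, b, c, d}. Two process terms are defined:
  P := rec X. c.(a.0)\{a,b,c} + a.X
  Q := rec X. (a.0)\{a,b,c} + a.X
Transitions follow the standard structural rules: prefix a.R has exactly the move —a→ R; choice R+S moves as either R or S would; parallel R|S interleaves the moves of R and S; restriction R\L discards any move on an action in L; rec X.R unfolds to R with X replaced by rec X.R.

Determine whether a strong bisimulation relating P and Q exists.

P ≁ Q

P's transition system — 2 states:
  s0 = rec X. c.(a.0)\{a,b,c} + a.X :: ··a··> s0, ··c··> s1
  s1 = (a.0)\{a,b,c} :: ·
Q's transition system — 1 states:
  t0 = rec X. (a.0)\{a,b,c} + a.X :: ··a··> t0
Partition-refinement fixed point:
  B0 = {s0}
  B1 = {s1}
  B2 = {t0}
s0 ∈ B0, t0 ∈ B2 → different blocks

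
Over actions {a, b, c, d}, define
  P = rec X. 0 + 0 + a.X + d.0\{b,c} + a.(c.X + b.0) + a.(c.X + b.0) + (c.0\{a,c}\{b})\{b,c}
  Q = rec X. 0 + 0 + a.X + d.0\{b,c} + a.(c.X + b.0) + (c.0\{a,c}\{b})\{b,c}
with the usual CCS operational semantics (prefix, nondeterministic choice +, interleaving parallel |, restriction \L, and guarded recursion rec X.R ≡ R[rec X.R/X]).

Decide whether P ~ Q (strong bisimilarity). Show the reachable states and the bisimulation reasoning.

P ~ Q

Reachable graph of P (4 states):
  u0 = rec X. 0 + 0 + a.X + d.0\{b,c} + a.(c.X + b.0) + a.(c.X + b.0) + (c.0\{a,c}\{b})\{b,c} → =a=> u0, =a=> u1, =d=> u2
  u1 = c.(rec X. 0 + 0 + a.X + d.0\{b,c} + a.(c.X + b.0) + a.(c.X + b.0) + (c.0\{a,c}\{b})\{b,c}) + b.0 → =b=> u3, =c=> u0
  u2 = 0\{b,c} → ·
  u3 = 0 → ·
Reachable graph of Q (4 states):
  v0 = rec X. 0 + 0 + a.X + d.0\{b,c} + a.(c.X + b.0) + (c.0\{a,c}\{b})\{b,c} → =a=> v0, =a=> v1, =d=> v2
  v1 = c.(rec X. 0 + 0 + a.X + d.0\{b,c} + a.(c.X + b.0) + (c.0\{a,c}\{b})\{b,c}) + b.0 → =b=> v3, =c=> v0
  v2 = 0\{b,c} → ·
  v3 = 0 → ·
Bisimilarity quotient blocks:
  B0 = {u0, v0}
  B1 = {u2, u3, v2, v3}
  B2 = {u1, v1}
u0 ∈ B0, v0 ∈ B0 → same block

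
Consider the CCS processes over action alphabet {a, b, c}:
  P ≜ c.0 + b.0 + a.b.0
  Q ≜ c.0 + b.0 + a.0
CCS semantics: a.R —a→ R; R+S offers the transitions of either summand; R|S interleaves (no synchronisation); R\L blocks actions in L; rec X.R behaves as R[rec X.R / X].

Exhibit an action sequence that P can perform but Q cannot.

ab

LTS(P): 3 reachable states
  m0 = c.0 + b.0 + a.b.0 has moves =a=> m1, =b=> m2, =c=> m2
  m1 = b.0 has moves =b=> m2
  m2 = 0 has moves ∅
LTS(Q): 2 reachable states
  n0 = c.0 + b.0 + a.0 has moves =a=> n1, =b=> n1, =c=> n1
  n1 = 0 has moves ∅
Executing ab from P (initial set {m0}):
  step 1 (a): {m1}
  step 2 (b): {m2}
  P completes σ.
Executing ab from Q (initial set {n0}):
  step 1 (a): {n1}
  step 2 (b): ∅  — Q cannot continue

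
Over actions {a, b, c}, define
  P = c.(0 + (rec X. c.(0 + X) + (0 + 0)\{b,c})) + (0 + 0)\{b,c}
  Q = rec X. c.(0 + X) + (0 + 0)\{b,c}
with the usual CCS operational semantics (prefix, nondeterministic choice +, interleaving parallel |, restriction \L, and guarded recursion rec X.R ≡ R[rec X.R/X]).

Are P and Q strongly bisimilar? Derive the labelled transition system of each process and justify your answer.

LTS(P): 2 reachable states
  m0 = c.(0 + (rec X. c.(0 + X) + (0 + 0)\{b,c})) + (0 + 0)\{b,c} ⊢ —c→ m1
  m1 = 0 + (rec X. c.(0 + X) + (0 + 0)\{b,c}) ⊢ —c→ m1
LTS(Q): 2 reachable states
  n0 = rec X. c.(0 + X) + (0 + 0)\{b,c} ⊢ —c→ n1
  n1 = 0 + (rec X. c.(0 + X) + (0 + 0)\{b,c}) ⊢ —c→ n1
Coarsest stable partition (strong bisimilarity classes):
  B0 = {m0, m1, n0, n1}
m0 ∈ B0, n0 ∈ B0 → same block

P ~ Q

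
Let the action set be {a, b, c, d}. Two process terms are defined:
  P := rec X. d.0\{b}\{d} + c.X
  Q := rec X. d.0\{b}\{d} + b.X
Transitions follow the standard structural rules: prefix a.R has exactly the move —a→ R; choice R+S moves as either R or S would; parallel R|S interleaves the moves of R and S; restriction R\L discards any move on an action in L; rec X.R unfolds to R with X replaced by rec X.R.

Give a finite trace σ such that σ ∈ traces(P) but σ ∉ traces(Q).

c

P's transition system — 2 states:
  s0 = rec X. d.0\{b}\{d} + c.X ⊢ --c--▸ s0, --d--▸ s1
  s1 = 0\{b}\{d} ⊢ ∅
Q's transition system — 2 states:
  t0 = rec X. d.0\{b}\{d} + b.X ⊢ --b--▸ t0, --d--▸ t1
  t1 = 0\{b}\{d} ⊢ ∅
Executing c from P (initial set {s0}):
  after c @ step 1: {s0}
  — P admits the full trace.
Executing c from Q (initial set {t0}):
  after c @ step 1: ∅ (Q stuck)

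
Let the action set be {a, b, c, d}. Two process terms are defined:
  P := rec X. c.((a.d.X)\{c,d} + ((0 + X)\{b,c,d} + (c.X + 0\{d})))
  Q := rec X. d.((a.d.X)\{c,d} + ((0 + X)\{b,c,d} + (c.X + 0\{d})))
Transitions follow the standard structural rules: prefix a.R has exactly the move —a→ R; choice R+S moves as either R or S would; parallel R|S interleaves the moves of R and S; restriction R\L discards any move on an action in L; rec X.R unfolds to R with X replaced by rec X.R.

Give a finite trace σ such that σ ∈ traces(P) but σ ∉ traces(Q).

c

P's transition system — 3 states:
  u0 = rec X. c.((a.d.X)\{c,d} + ((0 + X)\{b,c,d} + (c.X + 0\{d}))) :: —c→ u1
  u1 = (a.d.(rec X. c.((a.d.X)\{c,d} + ((0 + X)\{b,c,d} + (c.X + 0\{d})))))\{c,d} + ((0 + (rec X. c.((a.d.X)\{c,d} + ((0 + X)\{b,c,d} + (c.X + 0\{d})))))\{b,c,d} + (c.(rec X. c.((a.d.X)\{c,d} + ((0 + X)\{b,c,d} + (c.X + 0\{d})))) + 0\{d})) :: —a→ u2, —c→ u0
  u2 = (d.(rec X. c.((a.d.X)\{c,d} + ((0 + X)\{b,c,d} + (c.X + 0\{d})))))\{c,d} :: stopped
Q's transition system — 3 states:
  v0 = rec X. d.((a.d.X)\{c,d} + ((0 + X)\{b,c,d} + (c.X + 0\{d}))) :: —d→ v1
  v1 = (a.d.(rec X. d.((a.d.X)\{c,d} + ((0 + X)\{b,c,d} + (c.X + 0\{d})))))\{c,d} + ((0 + (rec X. d.((a.d.X)\{c,d} + ((0 + X)\{b,c,d} + (c.X + 0\{d})))))\{b,c,d} + (c.(rec X. d.((a.d.X)\{c,d} + ((0 + X)\{b,c,d} + (c.X + 0\{d})))) + 0\{d})) :: —a→ v2, —c→ v0
  v2 = (d.(rec X. d.((a.d.X)\{c,d} + ((0 + X)\{b,c,d} + (c.X + 0\{d})))))\{c,d} :: stopped
Run σ = ⟨c⟩ on P: start {u0}
  after c @ step 1: {u1}
  — P admits the full trace.
Run σ = ⟨c⟩ on Q: start {v0}
  after c @ step 1: no successor for Q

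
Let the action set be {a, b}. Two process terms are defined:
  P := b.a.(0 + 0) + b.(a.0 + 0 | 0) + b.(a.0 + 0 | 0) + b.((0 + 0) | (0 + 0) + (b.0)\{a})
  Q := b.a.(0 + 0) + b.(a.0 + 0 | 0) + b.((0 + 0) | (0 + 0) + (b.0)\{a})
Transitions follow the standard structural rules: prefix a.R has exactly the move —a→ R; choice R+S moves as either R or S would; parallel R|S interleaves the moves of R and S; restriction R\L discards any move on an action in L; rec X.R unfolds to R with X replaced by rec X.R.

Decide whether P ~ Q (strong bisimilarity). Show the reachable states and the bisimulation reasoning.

P ~ Q

P's transition system — 7 states:
  m0 = b.a.(0 + 0) + b.(a.0 + 0 | 0) + b.(a.0 + 0 | 0) + b.((0 + 0) | (0 + 0) + (b.0)\{a}) → ··b··> m1, ··b··> m2, ··b··> m3
  m1 = (0 + 0) | (0 + 0) + (b.0)\{a} → ··b··> m4
  m2 = a.(0 + 0) → ··a··> m5
  m3 = a.0 + 0 | 0 → ··a··> m6
  m4 = 0\{a} → ∅
  m5 = 0 + 0 → ∅
  m6 = 0 → ∅
Q's transition system — 7 states:
  n0 = b.a.(0 + 0) + b.(a.0 + 0 | 0) + b.((0 + 0) | (0 + 0) + (b.0)\{a}) → ··b··> n1, ··b··> n2, ··b··> n3
  n1 = (0 + 0) | (0 + 0) + (b.0)\{a} → ··b··> n4
  n2 = a.(0 + 0) → ··a··> n5
  n3 = a.0 + 0 | 0 → ··a··> n6
  n4 = 0\{a} → ∅
  n5 = 0 + 0 → ∅
  n6 = 0 → ∅
Bisimilarity quotient blocks:
  B0 = {m0, n0}
  B1 = {m2, m3, n2, n3}
  B2 = {m4, m5, m6, n4, n5, n6}
  B3 = {m1, n1}
m0 ∈ B0, n0 ∈ B0 → same block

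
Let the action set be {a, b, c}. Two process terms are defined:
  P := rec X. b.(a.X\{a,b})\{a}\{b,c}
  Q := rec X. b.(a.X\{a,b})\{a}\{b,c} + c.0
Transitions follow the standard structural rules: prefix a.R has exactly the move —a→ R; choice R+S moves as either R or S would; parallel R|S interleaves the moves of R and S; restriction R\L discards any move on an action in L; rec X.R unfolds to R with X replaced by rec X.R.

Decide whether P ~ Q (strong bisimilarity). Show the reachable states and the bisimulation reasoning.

LTS(P): 2 reachable states
  s0 = rec X. b.(a.X\{a,b})\{a}\{b,c} → —b→ s1
  s1 = (a.(rec X. b.(a.X\{a,b})\{a}\{b,c})\{a,b})\{a}\{b,c} → ∅
LTS(Q): 3 reachable states
  t0 = rec X. b.(a.X\{a,b})\{a}\{b,c} + c.0 → —b→ t1, —c→ t2
  t1 = (a.(rec X. b.(a.X\{a,b})\{a}\{b,c} + c.0)\{a,b})\{a}\{b,c} → ∅
  t2 = 0 → ∅
Partition-refinement fixed point:
  B0 = {s0}
  B1 = {s1, t1, t2}
  B2 = {t0}
s0 ∈ B0, t0 ∈ B2 → different blocks

P ≁ Q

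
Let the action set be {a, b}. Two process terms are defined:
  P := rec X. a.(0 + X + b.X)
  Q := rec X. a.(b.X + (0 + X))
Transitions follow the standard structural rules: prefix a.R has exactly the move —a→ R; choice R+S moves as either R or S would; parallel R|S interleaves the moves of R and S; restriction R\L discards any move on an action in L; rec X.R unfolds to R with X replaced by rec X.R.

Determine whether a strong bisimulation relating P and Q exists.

Reachable graph of P (2 states):
  m0 = rec X. a.(0 + X + b.X) ⊢ =a=> m1
  m1 = 0 + (rec X. a.(0 + X + b.X)) + b.(rec X. a.(0 + X + b.X)) ⊢ =a=> m1, =b=> m0
Reachable graph of Q (2 states):
  n0 = rec X. a.(b.X + (0 + X)) ⊢ =a=> n1
  n1 = b.(rec X. a.(b.X + (0 + X))) + (0 + (rec X. a.(b.X + (0 + X)))) ⊢ =a=> n1, =b=> n0
Partition-refinement fixed point:
  B0 = {m0, n0}
  B1 = {m1, n1}
m0 ∈ B0, n0 ∈ B0 → same block

P ~ Q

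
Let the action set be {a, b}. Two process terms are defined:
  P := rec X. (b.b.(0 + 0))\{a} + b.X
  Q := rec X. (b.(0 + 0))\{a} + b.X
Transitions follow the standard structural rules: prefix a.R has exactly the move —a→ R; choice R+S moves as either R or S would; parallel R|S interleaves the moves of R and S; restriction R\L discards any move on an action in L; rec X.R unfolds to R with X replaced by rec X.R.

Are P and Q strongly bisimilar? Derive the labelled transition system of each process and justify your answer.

P ≁ Q

P's transition system — 3 states:
  u0 = rec X. (b.b.(0 + 0))\{a} + b.X :: —b→ u0, —b→ u1
  u1 = (b.(0 + 0))\{a} :: —b→ u2
  u2 = (0 + 0)\{a} :: (no moves)
Q's transition system — 2 states:
  v0 = rec X. (b.(0 + 0))\{a} + b.X :: —b→ v0, —b→ v1
  v1 = (0 + 0)\{a} :: (no moves)
Coarsest stable partition (strong bisimilarity classes):
  B0 = {u0}
  B1 = {u1}
  B2 = {u2, v1}
  B3 = {v0}
u0 ∈ B0, v0 ∈ B3 → different blocks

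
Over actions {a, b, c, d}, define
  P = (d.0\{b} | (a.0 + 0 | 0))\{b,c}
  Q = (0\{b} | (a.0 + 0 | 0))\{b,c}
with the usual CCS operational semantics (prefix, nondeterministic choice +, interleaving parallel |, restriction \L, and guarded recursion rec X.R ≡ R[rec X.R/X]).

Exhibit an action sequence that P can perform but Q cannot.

P's transition system — 4 states:
  m0 = (d.0\{b} | (a.0 + 0 | 0))\{b,c} | —a→ m1, —d→ m2
  m1 = (d.0\{b} | 0)\{b,c} | —d→ m3
  m2 = (0\{b} | (a.0 + 0 | 0))\{b,c} | —a→ m3
  m3 = (0\{b} | 0)\{b,c} | ∅
Q's transition system — 2 states:
  n0 = (0\{b} | (a.0 + 0 | 0))\{b,c} | —a→ n1
  n1 = (0\{b} | 0)\{b,c} | ∅
Run σ = ⟨d⟩ on P: start {m0}
  step 1 (d): {m2}
  ✓ P
Run σ = ⟨d⟩ on Q: start {n0}
  step 1 (d): ∅  — Q cannot continue

d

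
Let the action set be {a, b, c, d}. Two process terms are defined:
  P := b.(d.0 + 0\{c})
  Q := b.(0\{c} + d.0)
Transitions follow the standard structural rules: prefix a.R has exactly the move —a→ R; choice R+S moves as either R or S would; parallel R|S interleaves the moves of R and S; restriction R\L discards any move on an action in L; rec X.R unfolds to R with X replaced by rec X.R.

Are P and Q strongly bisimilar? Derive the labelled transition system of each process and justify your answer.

LTS(P): 3 reachable states
  p0 = b.(d.0 + 0\{c}) → --b--▸ p1
  p1 = d.0 + 0\{c} → --d--▸ p2
  p2 = 0 → deadlocked
LTS(Q): 3 reachable states
  q0 = b.(0\{c} + d.0) → --b--▸ q1
  q1 = 0\{c} + d.0 → --d--▸ q2
  q2 = 0 → deadlocked
Partition-refinement fixed point:
  B0 = {p0, q0}
  B1 = {p1, q1}
  B2 = {p2, q2}
p0 ∈ B0, q0 ∈ B0 → same block

P ~ Q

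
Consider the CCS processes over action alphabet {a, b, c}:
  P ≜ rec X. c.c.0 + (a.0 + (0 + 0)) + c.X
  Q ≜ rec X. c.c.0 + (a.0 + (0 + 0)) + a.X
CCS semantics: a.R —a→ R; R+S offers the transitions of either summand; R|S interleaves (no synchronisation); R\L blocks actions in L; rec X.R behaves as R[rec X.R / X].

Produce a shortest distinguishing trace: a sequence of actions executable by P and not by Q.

ca

Reachable graph of P (3 states):
  m0 = rec X. c.c.0 + (a.0 + (0 + 0)) + c.X :: ··a··> m1, ··c··> m0, ··c··> m2
  m1 = 0 :: deadlocked
  m2 = c.0 :: ··c··> m1
Reachable graph of Q (3 states):
  n0 = rec X. c.c.0 + (a.0 + (0 + 0)) + a.X :: ··a··> n0, ··a··> n1, ··c··> n2
  n1 = 0 :: deadlocked
  n2 = c.0 :: ··c··> n1
Trace ⟨ca⟩ through P, begin at {m0}:
  after c @ step 1: {m0, m2}
  after a @ step 2: {m1}
  ✓ P
Trace ⟨ca⟩ through Q, begin at {n0}:
  after c @ step 1: {n2}
  after a @ step 2: ∅  — Q cannot continue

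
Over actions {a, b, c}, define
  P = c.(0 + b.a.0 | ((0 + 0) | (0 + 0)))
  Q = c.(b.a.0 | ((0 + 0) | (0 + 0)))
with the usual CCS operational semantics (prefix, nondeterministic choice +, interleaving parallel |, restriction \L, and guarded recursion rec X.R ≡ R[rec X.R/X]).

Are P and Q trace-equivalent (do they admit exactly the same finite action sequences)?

traces(P) = traces(Q)

LTS(P): 4 reachable states
  u0 = c.(0 + b.a.0 | ((0 + 0) | (0 + 0))) ⊢ =c=> u1
  u1 = 0 + b.a.0 | ((0 + 0) | (0 + 0)) ⊢ =b=> u2
  u2 = a.0 | ((0 + 0) | (0 + 0)) ⊢ =a=> u3
  u3 = 0 | ((0 + 0) | (0 + 0)) ⊢ stopped
LTS(Q): 4 reachable states
  v0 = c.(b.a.0 | ((0 + 0) | (0 + 0))) ⊢ =c=> v1
  v1 = b.a.0 | ((0 + 0) | (0 + 0)) ⊢ =b=> v2
  v2 = a.0 | ((0 + 0) | (0 + 0)) ⊢ =a=> v3
  v3 = 0 | ((0 + 0) | (0 + 0)) ⊢ stopped
Coarsest stable partition (strong bisimilarity classes):
  B0 = {u0, v0}
  B1 = {u1, v1}
  B2 = {u2, v2}
  B3 = {u3, v3}
u0 ∈ B0, v0 ∈ B0 → same block
Bisimilar ⇒ trace-equivalent.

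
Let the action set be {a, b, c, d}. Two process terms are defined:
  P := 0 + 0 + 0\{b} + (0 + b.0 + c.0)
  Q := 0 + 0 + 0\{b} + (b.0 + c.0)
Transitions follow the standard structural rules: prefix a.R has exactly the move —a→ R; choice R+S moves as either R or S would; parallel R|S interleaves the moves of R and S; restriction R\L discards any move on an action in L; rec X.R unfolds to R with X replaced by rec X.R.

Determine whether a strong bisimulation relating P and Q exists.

Reachable graph of P (2 states):
  m0 = 0 + 0 + 0\{b} + (0 + b.0 + c.0) has moves —b→ m1, —c→ m1
  m1 = 0 has moves ∅
Reachable graph of Q (2 states):
  n0 = 0 + 0 + 0\{b} + (b.0 + c.0) has moves —b→ n1, —c→ n1
  n1 = 0 has moves ∅
Partition-refinement fixed point:
  B0 = {m0, n0}
  B1 = {m1, n1}
m0 ∈ B0, n0 ∈ B0 → same block

P ~ Q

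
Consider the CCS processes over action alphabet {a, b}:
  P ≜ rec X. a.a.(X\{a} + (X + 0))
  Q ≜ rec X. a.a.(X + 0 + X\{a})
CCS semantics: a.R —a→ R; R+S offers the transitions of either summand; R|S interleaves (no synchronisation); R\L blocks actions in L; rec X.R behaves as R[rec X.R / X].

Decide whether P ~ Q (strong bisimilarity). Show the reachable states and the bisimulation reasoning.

Reachable graph of P (3 states):
  p0 = rec X. a.a.(X\{a} + (X + 0)) :: -a-> p1
  p1 = a.((rec X. a.a.(X\{a} + (X + 0)))\{a} + ((rec X. a.a.(X\{a} + (X + 0))) + 0)) :: -a-> p2
  p2 = (rec X. a.a.(X\{a} + (X + 0)))\{a} + ((rec X. a.a.(X\{a} + (X + 0))) + 0) :: -a-> p1
Reachable graph of Q (3 states):
  q0 = rec X. a.a.(X + 0 + X\{a}) :: -a-> q1
  q1 = a.((rec X. a.a.(X + 0 + X\{a})) + 0 + (rec X. a.a.(X + 0 + X\{a}))\{a}) :: -a-> q2
  q2 = (rec X. a.a.(X + 0 + X\{a})) + 0 + (rec X. a.a.(X + 0 + X\{a}))\{a} :: -a-> q1
Coarsest stable partition (strong bisimilarity classes):
  B0 = {p0, p1, p2, q0, q1, q2}
p0 ∈ B0, q0 ∈ B0 → same block

P ~ Q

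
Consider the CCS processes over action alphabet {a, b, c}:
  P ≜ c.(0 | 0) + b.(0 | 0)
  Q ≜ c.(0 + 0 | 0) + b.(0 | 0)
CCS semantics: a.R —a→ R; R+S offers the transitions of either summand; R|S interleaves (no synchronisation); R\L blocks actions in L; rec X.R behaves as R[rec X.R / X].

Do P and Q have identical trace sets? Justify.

Reachable graph of P (2 states):
  p0 = c.(0 | 0) + b.(0 | 0) :: —b→ p1, —c→ p1
  p1 = 0 | 0 :: stopped
Reachable graph of Q (3 states):
  q0 = c.(0 + 0 | 0) + b.(0 | 0) :: —b→ q1, —c→ q2
  q1 = 0 | 0 :: stopped
  q2 = 0 + 0 | 0 :: stopped
Partition-refinement fixed point:
  B0 = {p0, q0}
  B1 = {p1, q1, q2}
p0 ∈ B0, q0 ∈ B0 → same block
Bisimilar ⇒ trace-equivalent.

traces(P) = traces(Q)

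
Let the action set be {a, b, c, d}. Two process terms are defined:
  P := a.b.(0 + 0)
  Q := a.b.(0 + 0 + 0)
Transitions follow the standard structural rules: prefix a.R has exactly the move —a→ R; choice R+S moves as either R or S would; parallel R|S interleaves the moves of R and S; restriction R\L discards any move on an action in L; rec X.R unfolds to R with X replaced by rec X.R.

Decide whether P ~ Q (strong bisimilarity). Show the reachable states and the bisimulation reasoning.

P ~ Q

P's transition system — 3 states:
  p0 = a.b.(0 + 0) | ··a··> p1
  p1 = b.(0 + 0) | ··b··> p2
  p2 = 0 + 0 | ·
Q's transition system — 3 states:
  q0 = a.b.(0 + 0 + 0) | ··a··> q1
  q1 = b.(0 + 0 + 0) | ··b··> q2
  q2 = 0 + 0 + 0 | ·
Coarsest stable partition (strong bisimilarity classes):
  B0 = {p0, q0}
  B1 = {p1, q1}
  B2 = {p2, q2}
p0 ∈ B0, q0 ∈ B0 → same block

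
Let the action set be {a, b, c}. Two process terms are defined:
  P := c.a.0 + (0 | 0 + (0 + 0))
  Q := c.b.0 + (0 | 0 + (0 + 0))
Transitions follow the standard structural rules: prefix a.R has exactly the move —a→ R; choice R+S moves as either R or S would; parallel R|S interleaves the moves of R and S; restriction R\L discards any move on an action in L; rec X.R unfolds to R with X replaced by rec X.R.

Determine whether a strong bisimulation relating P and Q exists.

NO

P's transition system — 3 states:
  m0 = c.a.0 + (0 | 0 + (0 + 0)) has moves —c→ m1
  m1 = a.0 has moves —a→ m2
  m2 = 0 has moves ∅
Q's transition system — 3 states:
  n0 = c.b.0 + (0 | 0 + (0 + 0)) has moves —c→ n1
  n1 = b.0 has moves —b→ n2
  n2 = 0 has moves ∅
Bisimilarity quotient blocks:
  B0 = {m0}
  B1 = {m1}
  B2 = {m2, n2}
  B3 = {n0}
  B4 = {n1}
m0 ∈ B0, n0 ∈ B3 → different blocks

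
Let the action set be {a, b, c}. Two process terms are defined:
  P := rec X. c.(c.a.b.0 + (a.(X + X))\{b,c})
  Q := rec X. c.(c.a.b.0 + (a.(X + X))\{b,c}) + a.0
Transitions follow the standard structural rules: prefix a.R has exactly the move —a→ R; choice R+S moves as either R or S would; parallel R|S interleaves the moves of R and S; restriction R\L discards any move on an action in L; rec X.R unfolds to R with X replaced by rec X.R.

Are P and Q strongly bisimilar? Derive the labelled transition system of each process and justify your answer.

not bisimilar

P's transition system — 6 states:
  m0 = rec X. c.(c.a.b.0 + (a.(X + X))\{b,c}) has moves --c--▸ m1
  m1 = c.a.b.0 + (a.((rec X. c.(c.a.b.0 + (a.(X + X))\{b,c})) + (rec X. c.(c.a.b.0 + (a.(X + X))\{b,c}))))\{b,c} has moves --a--▸ m2, --c--▸ m3
  m2 = ((rec X. c.(c.a.b.0 + (a.(X + X))\{b,c})) + (rec X. c.(c.a.b.0 + (a.(X + X))\{b,c})))\{b,c} has moves ·
  m3 = a.b.0 has moves --a--▸ m4
  m4 = b.0 has moves --b--▸ m5
  m5 = 0 has moves ·
Q's transition system — 7 states:
  n0 = rec X. c.(c.a.b.0 + (a.(X + X))\{b,c}) + a.0 has moves --a--▸ n1, --c--▸ n2
  n1 = 0 has moves ·
  n2 = c.a.b.0 + (a.((rec X. c.(c.a.b.0 + (a.(X + X))\{b,c}) + a.0) + (rec X. c.(c.a.b.0 + (a.(X + X))\{b,c}) + a.0)))\{b,c} has moves --a--▸ n3, --c--▸ n4
  n3 = ((rec X. c.(c.a.b.0 + (a.(X + X))\{b,c}) + a.0) + (rec X. c.(c.a.b.0 + (a.(X + X))\{b,c}) + a.0))\{b,c} has moves --a--▸ n5
  n4 = a.b.0 has moves --a--▸ n6
  n5 = 0\{b,c} has moves ·
  n6 = b.0 has moves --b--▸ n1
Coarsest stable partition (strong bisimilarity classes):
  B0 = {m0}
  B1 = {m1}
  B2 = {m2, m5, n1, n5}
  B3 = {m3, n4}
  B4 = {m4, n6}
  B5 = {n0}
  B6 = {n2}
  B7 = {n3}
m0 ∈ B0, n0 ∈ B5 → different blocks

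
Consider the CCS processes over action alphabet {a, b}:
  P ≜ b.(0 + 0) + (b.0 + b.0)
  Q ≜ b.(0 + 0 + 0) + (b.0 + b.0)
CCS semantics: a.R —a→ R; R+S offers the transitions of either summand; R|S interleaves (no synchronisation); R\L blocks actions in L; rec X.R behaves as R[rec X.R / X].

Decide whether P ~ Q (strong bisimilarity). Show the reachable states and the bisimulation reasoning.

P ~ Q

P's transition system — 3 states:
  s0 = b.(0 + 0) + (b.0 + b.0) ⊢ -b-> s1, -b-> s2
  s1 = 0 ⊢ ·
  s2 = 0 + 0 ⊢ ·
Q's transition system — 3 states:
  t0 = b.(0 + 0 + 0) + (b.0 + b.0) ⊢ -b-> t1, -b-> t2
  t1 = 0 ⊢ ·
  t2 = 0 + 0 + 0 ⊢ ·
Partition-refinement fixed point:
  B0 = {s0, t0}
  B1 = {s1, s2, t1, t2}
s0 ∈ B0, t0 ∈ B0 → same block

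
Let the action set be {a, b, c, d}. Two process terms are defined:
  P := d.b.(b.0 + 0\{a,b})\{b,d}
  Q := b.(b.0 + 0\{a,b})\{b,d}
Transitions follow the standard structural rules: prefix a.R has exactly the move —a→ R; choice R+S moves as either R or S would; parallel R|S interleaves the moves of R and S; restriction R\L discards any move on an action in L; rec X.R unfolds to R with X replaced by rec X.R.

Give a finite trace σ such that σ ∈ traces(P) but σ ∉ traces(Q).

Reachable graph of P (3 states):
  m0 = d.b.(b.0 + 0\{a,b})\{b,d} | --d--▸ m1
  m1 = b.(b.0 + 0\{a,b})\{b,d} | --b--▸ m2
  m2 = (b.0 + 0\{a,b})\{b,d} | stopped
Reachable graph of Q (2 states):
  n0 = b.(b.0 + 0\{a,b})\{b,d} | --b--▸ n1
  n1 = (b.0 + 0\{a,b})\{b,d} | stopped
Executing d from P (initial set {m0}):
  after d @ step 1: {m1}
  ✓ P
Executing d from Q (initial set {n0}):
  after d @ step 1: ∅ (Q stuck)

d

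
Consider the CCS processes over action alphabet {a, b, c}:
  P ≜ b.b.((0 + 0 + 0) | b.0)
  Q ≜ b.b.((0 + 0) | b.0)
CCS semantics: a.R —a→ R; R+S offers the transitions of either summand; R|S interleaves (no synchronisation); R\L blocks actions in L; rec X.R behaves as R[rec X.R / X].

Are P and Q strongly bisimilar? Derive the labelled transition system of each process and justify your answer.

Reachable graph of P (4 states):
  p0 = b.b.((0 + 0 + 0) | b.0) has moves —b→ p1
  p1 = b.((0 + 0 + 0) | b.0) has moves —b→ p2
  p2 = (0 + 0 + 0) | b.0 has moves —b→ p3
  p3 = (0 + 0 + 0) | 0 has moves ·
Reachable graph of Q (4 states):
  q0 = b.b.((0 + 0) | b.0) has moves —b→ q1
  q1 = b.((0 + 0) | b.0) has moves —b→ q2
  q2 = (0 + 0) | b.0 has moves —b→ q3
  q3 = (0 + 0) | 0 has moves ·
Bisimilarity quotient blocks:
  B0 = {p0, q0}
  B1 = {p1, q1}
  B2 = {p2, q2}
  B3 = {p3, q3}
p0 ∈ B0, q0 ∈ B0 → same block

P ~ Q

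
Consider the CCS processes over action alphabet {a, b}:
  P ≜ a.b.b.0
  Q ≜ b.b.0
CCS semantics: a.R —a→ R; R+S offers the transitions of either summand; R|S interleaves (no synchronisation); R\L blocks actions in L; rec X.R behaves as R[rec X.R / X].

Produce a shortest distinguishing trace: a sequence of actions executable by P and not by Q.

a

LTS(P): 4 reachable states
  m0 = a.b.b.0 :: —a→ m1
  m1 = b.b.0 :: —b→ m2
  m2 = b.0 :: —b→ m3
  m3 = 0 :: ∅
LTS(Q): 3 reachable states
  n0 = b.b.0 :: —b→ n1
  n1 = b.0 :: —b→ n2
  n2 = 0 :: ∅
Run σ = ⟨a⟩ on P: start {m0}
  [1] a ⇒ {m1}
  P completes σ.
Run σ = ⟨a⟩ on Q: start {n0}
  [1] a ⇒ ∅  — Q cannot continue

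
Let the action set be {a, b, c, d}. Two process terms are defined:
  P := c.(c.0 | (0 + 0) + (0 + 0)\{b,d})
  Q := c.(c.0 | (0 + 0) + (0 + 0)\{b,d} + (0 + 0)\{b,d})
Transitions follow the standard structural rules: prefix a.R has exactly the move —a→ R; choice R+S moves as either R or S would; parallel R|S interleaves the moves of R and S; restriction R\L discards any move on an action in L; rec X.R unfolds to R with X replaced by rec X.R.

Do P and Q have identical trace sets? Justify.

Reachable graph of P (3 states):
  m0 = c.(c.0 | (0 + 0) + (0 + 0)\{b,d}) | --c--▸ m1
  m1 = c.0 | (0 + 0) + (0 + 0)\{b,d} | --c--▸ m2
  m2 = 0 | (0 + 0) | ·
Reachable graph of Q (3 states):
  n0 = c.(c.0 | (0 + 0) + (0 + 0)\{b,d} + (0 + 0)\{b,d}) | --c--▸ n1
  n1 = c.0 | (0 + 0) + (0 + 0)\{b,d} + (0 + 0)\{b,d} | --c--▸ n2
  n2 = 0 | (0 + 0) | ·
Bisimilarity quotient blocks:
  B0 = {m0, n0}
  B1 = {m1, n1}
  B2 = {m2, n2}
m0 ∈ B0, n0 ∈ B0 → same block
Bisimilar ⇒ trace-equivalent.

trace-equivalent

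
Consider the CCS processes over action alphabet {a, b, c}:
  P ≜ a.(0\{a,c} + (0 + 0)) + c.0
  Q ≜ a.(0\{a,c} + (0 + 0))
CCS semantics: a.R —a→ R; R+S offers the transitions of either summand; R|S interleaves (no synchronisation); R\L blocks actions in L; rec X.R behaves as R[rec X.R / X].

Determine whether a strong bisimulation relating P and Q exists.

P's transition system — 3 states:
  m0 = a.(0\{a,c} + (0 + 0)) + c.0 has moves =a=> m1, =c=> m2
  m1 = 0\{a,c} + (0 + 0) has moves ∅
  m2 = 0 has moves ∅
Q's transition system — 2 states:
  n0 = a.(0\{a,c} + (0 + 0)) has moves =a=> n1
  n1 = 0\{a,c} + (0 + 0) has moves ∅
Bisimilarity quotient blocks:
  B0 = {m0}
  B1 = {m1, m2, n1}
  B2 = {n0}
m0 ∈ B0, n0 ∈ B2 → different blocks

not bisimilar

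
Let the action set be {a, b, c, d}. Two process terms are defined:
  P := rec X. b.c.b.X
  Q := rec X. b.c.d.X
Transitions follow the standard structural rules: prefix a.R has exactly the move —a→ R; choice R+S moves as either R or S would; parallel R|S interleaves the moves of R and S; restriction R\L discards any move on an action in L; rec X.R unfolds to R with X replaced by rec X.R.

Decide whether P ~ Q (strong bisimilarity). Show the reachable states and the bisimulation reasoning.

P ≁ Q

P's transition system — 3 states:
  u0 = rec X. b.c.b.X ⊢ =b=> u1
  u1 = c.b.(rec X. b.c.b.X) ⊢ =c=> u2
  u2 = b.(rec X. b.c.b.X) ⊢ =b=> u0
Q's transition system — 3 states:
  v0 = rec X. b.c.d.X ⊢ =b=> v1
  v1 = c.d.(rec X. b.c.d.X) ⊢ =c=> v2
  v2 = d.(rec X. b.c.d.X) ⊢ =d=> v0
Partition-refinement fixed point:
  B0 = {u0}
  B1 = {u1}
  B2 = {u2}
  B3 = {v0}
  B4 = {v1}
  B5 = {v2}
u0 ∈ B0, v0 ∈ B3 → different blocks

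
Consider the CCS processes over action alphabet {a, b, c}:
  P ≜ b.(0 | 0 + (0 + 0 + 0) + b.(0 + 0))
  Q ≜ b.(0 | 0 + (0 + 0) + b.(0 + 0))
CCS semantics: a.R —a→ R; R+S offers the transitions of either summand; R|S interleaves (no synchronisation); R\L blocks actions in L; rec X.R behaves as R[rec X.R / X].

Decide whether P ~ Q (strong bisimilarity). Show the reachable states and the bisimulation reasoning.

P's transition system — 3 states:
  p0 = b.(0 | 0 + (0 + 0 + 0) + b.(0 + 0)) | --b--▸ p1
  p1 = 0 | 0 + (0 + 0 + 0) + b.(0 + 0) | --b--▸ p2
  p2 = 0 + 0 | deadlocked
Q's transition system — 3 states:
  q0 = b.(0 | 0 + (0 + 0) + b.(0 + 0)) | --b--▸ q1
  q1 = 0 | 0 + (0 + 0) + b.(0 + 0) | --b--▸ q2
  q2 = 0 + 0 | deadlocked
Coarsest stable partition (strong bisimilarity classes):
  B0 = {p0, q0}
  B1 = {p1, q1}
  B2 = {p2, q2}
p0 ∈ B0, q0 ∈ B0 → same block

P ~ Q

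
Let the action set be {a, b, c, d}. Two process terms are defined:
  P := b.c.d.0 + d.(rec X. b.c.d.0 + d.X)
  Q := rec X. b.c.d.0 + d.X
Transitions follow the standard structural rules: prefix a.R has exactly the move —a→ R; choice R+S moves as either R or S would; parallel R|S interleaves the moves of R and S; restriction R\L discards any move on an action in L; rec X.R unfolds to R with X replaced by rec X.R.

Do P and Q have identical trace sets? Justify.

trace-equivalent

Reachable graph of P (5 states):
  p0 = b.c.d.0 + d.(rec X. b.c.d.0 + d.X) has moves -b-> p1, -d-> p2
  p1 = c.d.0 has moves -c-> p3
  p2 = rec X. b.c.d.0 + d.X has moves -b-> p1, -d-> p2
  p3 = d.0 has moves -d-> p4
  p4 = 0 has moves deadlocked
Reachable graph of Q (4 states):
  q0 = rec X. b.c.d.0 + d.X has moves -b-> q1, -d-> q0
  q1 = c.d.0 has moves -c-> q2
  q2 = d.0 has moves -d-> q3
  q3 = 0 has moves deadlocked
Partition-refinement fixed point:
  B0 = {p0, p2, q0}
  B1 = {p1, q1}
  B2 = {p3, q2}
  B3 = {p4, q3}
p0 ∈ B0, q0 ∈ B0 → same block
Bisimilar ⇒ trace-equivalent.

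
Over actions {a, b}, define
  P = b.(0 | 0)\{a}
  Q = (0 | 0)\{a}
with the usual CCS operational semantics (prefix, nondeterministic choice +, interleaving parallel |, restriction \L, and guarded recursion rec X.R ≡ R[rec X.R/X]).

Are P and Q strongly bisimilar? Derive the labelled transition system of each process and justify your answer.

P ≁ Q

P's transition system — 2 states:
  m0 = b.(0 | 0)\{a} | —b→ m1
  m1 = (0 | 0)\{a} | stopped
Q's transition system — 1 states:
  n0 = (0 | 0)\{a} | stopped
Partition-refinement fixed point:
  B0 = {m0}
  B1 = {m1, n0}
m0 ∈ B0, n0 ∈ B1 → different blocks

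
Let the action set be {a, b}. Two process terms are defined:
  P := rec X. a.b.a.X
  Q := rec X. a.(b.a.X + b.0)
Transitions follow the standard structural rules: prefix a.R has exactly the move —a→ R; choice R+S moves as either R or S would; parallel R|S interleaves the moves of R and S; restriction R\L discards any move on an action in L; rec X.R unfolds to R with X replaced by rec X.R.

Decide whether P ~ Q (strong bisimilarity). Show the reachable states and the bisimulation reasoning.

P's transition system — 3 states:
  p0 = rec X. a.b.a.X | -a-> p1
  p1 = b.a.(rec X. a.b.a.X) | -b-> p2
  p2 = a.(rec X. a.b.a.X) | -a-> p0
Q's transition system — 4 states:
  q0 = rec X. a.(b.a.X + b.0) | -a-> q1
  q1 = b.a.(rec X. a.(b.a.X + b.0)) + b.0 | -b-> q2, -b-> q3
  q2 = 0 | stopped
  q3 = a.(rec X. a.(b.a.X + b.0)) | -a-> q0
Coarsest stable partition (strong bisimilarity classes):
  B0 = {p0}
  B1 = {p1}
  B2 = {p2}
  B3 = {q0}
  B4 = {q1}
  B5 = {q3}
  B6 = {q2}
p0 ∈ B0, q0 ∈ B3 → different blocks

not bisimilar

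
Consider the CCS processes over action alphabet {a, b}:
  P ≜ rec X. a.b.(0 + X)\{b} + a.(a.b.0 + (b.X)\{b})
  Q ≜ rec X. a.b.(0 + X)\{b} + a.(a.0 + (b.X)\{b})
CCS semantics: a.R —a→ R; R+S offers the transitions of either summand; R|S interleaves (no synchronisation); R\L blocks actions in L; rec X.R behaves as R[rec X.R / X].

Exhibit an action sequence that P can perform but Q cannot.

aab

Reachable graph of P (9 states):
  p0 = rec X. a.b.(0 + X)\{b} + a.(a.b.0 + (b.X)\{b}) :: ··a··> p1, ··a··> p2
  p1 = a.b.0 + (b.(rec X. a.b.(0 + X)\{b} + a.(a.b.0 + (b.X)\{b})))\{b} :: ··a··> p3
  p2 = b.(0 + (rec X. a.b.(0 + X)\{b} + a.(a.b.0 + (b.X)\{b})))\{b} :: ··b··> p4
  p3 = b.0 :: ··b··> p5
  p4 = (0 + (rec X. a.b.(0 + X)\{b} + a.(a.b.0 + (b.X)\{b})))\{b} :: ··a··> p6, ··a··> p7
  p5 = 0 :: stopped
  p6 = (a.b.0 + (b.(rec X. a.b.(0 + X)\{b} + a.(a.b.0 + (b.X)\{b})))\{b})\{b} :: ··a··> p8
  p7 = (b.(0 + (rec X. a.b.(0 + X)\{b} + a.(a.b.0 + (b.X)\{b})))\{b})\{b} :: stopped
  p8 = (b.0)\{b} :: stopped
Reachable graph of Q (8 states):
  q0 = rec X. a.b.(0 + X)\{b} + a.(a.0 + (b.X)\{b}) :: ··a··> q1, ··a··> q2
  q1 = a.0 + (b.(rec X. a.b.(0 + X)\{b} + a.(a.0 + (b.X)\{b})))\{b} :: ··a··> q3
  q2 = b.(0 + (rec X. a.b.(0 + X)\{b} + a.(a.0 + (b.X)\{b})))\{b} :: ··b··> q4
  q3 = 0 :: stopped
  q4 = (0 + (rec X. a.b.(0 + X)\{b} + a.(a.0 + (b.X)\{b})))\{b} :: ··a··> q5, ··a··> q6
  q5 = (a.0 + (b.(rec X. a.b.(0 + X)\{b} + a.(a.0 + (b.X)\{b})))\{b})\{b} :: ··a··> q7
  q6 = (b.(0 + (rec X. a.b.(0 + X)\{b} + a.(a.0 + (b.X)\{b})))\{b})\{b} :: stopped
  q7 = 0\{b} :: stopped
Run σ = ⟨aab⟩ on P: start {p0}
  after a @ step 1: {p1, p2}
  after a @ step 2: {p3}
  after b @ step 3: {p5}
  — P admits the full trace.
Run σ = ⟨aab⟩ on Q: start {q0}
  after a @ step 1: {q1, q2}
  after a @ step 2: {q3}
  after b @ step 3: ∅  — Q cannot continue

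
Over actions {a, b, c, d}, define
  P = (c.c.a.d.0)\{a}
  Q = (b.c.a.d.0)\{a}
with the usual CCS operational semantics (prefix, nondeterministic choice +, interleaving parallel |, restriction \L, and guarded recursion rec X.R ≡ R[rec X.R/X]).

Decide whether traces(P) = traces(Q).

traces(P) ≠ traces(Q) — witness ⟨c⟩

Reachable graph of P (3 states):
  p0 = (c.c.a.d.0)\{a} :: -c-> p1
  p1 = (c.a.d.0)\{a} :: -c-> p2
  p2 = (a.d.0)\{a} :: deadlocked
Reachable graph of Q (3 states):
  q0 = (b.c.a.d.0)\{a} :: -b-> q1
  q1 = (c.a.d.0)\{a} :: -c-> q2
  q2 = (a.d.0)\{a} :: deadlocked
Executing c from P (initial set {p0}):
  after c @ step 1: {p1}
  P completes σ.
Executing c from Q (initial set {q0}):
  after c @ step 1: ∅  — Q cannot continue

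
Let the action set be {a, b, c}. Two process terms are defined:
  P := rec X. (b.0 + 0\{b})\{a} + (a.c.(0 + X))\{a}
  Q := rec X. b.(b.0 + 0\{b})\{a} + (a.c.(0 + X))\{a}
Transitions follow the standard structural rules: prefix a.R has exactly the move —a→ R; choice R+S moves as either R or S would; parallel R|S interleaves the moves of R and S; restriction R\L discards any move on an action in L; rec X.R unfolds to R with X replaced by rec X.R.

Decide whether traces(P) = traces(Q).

LTS(P): 2 reachable states
  m0 = rec X. (b.0 + 0\{b})\{a} + (a.c.(0 + X))\{a} :: -b-> m1
  m1 = 0\{a} :: (no moves)
LTS(Q): 3 reachable states
  n0 = rec X. b.(b.0 + 0\{b})\{a} + (a.c.(0 + X))\{a} :: -b-> n1
  n1 = (b.0 + 0\{b})\{a} :: -b-> n2
  n2 = 0\{a} :: (no moves)
Run σ = ⟨bb⟩ on Q: start {n0}
  [1] b ⇒ {n1}
  [2] b ⇒ {n2}
  Q completes σ.
Run σ = ⟨bb⟩ on P: start {m0}
  [1] b ⇒ {m1}
  [2] b ⇒ ∅ (P stuck)

trace-distinct — witness ⟨bb⟩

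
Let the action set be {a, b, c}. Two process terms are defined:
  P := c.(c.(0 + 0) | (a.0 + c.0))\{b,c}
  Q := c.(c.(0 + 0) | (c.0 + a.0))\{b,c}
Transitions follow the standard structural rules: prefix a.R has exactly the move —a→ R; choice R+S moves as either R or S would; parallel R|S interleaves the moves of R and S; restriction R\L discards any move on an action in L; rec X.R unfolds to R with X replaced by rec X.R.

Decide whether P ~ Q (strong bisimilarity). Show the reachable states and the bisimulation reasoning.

P ~ Q

P's transition system — 3 states:
  p0 = c.(c.(0 + 0) | (a.0 + c.0))\{b,c} → -c-> p1
  p1 = (c.(0 + 0) | (a.0 + c.0))\{b,c} → -a-> p2
  p2 = (c.(0 + 0) | 0)\{b,c} → deadlocked
Q's transition system — 3 states:
  q0 = c.(c.(0 + 0) | (c.0 + a.0))\{b,c} → -c-> q1
  q1 = (c.(0 + 0) | (c.0 + a.0))\{b,c} → -a-> q2
  q2 = (c.(0 + 0) | 0)\{b,c} → deadlocked
Bisimilarity quotient blocks:
  B0 = {p0, q0}
  B1 = {p1, q1}
  B2 = {p2, q2}
p0 ∈ B0, q0 ∈ B0 → same block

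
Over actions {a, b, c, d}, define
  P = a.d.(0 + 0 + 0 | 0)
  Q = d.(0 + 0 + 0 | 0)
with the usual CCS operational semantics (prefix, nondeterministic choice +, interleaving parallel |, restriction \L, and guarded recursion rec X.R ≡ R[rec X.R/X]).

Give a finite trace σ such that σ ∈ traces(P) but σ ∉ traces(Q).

a

Reachable graph of P (3 states):
  u0 = a.d.(0 + 0 + 0 | 0) ⊢ =a=> u1
  u1 = d.(0 + 0 + 0 | 0) ⊢ =d=> u2
  u2 = 0 + 0 + 0 | 0 ⊢ deadlocked
Reachable graph of Q (2 states):
  v0 = d.(0 + 0 + 0 | 0) ⊢ =d=> v1
  v1 = 0 + 0 + 0 | 0 ⊢ deadlocked
Run σ = ⟨a⟩ on P: start {u0}
  [1] a ⇒ {u1}
  P completes σ.
Run σ = ⟨a⟩ on Q: start {v0}
  [1] a ⇒ no successor for Q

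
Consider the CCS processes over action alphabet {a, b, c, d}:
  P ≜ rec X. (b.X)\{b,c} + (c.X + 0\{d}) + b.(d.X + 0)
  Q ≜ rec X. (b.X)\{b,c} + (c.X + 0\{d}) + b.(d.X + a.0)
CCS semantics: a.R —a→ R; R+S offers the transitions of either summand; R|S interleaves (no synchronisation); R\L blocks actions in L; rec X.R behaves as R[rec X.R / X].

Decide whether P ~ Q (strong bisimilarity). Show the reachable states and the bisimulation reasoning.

P's transition system — 2 states:
  p0 = rec X. (b.X)\{b,c} + (c.X + 0\{d}) + b.(d.X + 0) has moves ··b··> p1, ··c··> p0
  p1 = d.(rec X. (b.X)\{b,c} + (c.X + 0\{d}) + b.(d.X + 0)) + 0 has moves ··d··> p0
Q's transition system — 3 states:
  q0 = rec X. (b.X)\{b,c} + (c.X + 0\{d}) + b.(d.X + a.0) has moves ··b··> q1, ··c··> q0
  q1 = d.(rec X. (b.X)\{b,c} + (c.X + 0\{d}) + b.(d.X + a.0)) + a.0 has moves ··a··> q2, ··d··> q0
  q2 = 0 has moves (no moves)
Coarsest stable partition (strong bisimilarity classes):
  B0 = {p0}
  B1 = {p1}
  B2 = {q0}
  B3 = {q1}
  B4 = {q2}
p0 ∈ B0, q0 ∈ B2 → different blocks

NO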